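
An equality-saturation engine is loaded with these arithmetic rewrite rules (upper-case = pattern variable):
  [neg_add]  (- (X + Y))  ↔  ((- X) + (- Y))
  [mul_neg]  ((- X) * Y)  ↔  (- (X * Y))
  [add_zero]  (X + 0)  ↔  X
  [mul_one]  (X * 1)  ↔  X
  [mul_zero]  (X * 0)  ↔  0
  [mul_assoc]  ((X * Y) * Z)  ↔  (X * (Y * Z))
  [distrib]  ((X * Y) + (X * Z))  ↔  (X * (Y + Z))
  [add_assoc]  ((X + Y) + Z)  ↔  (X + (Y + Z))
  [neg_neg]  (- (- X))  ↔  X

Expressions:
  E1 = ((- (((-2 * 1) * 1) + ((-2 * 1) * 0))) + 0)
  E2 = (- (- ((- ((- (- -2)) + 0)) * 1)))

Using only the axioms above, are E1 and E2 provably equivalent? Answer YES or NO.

step 1: distrib (→) rewrites (((-2 * 1) * 1) + ((-2 * 1) * 0)) into ((-2 * 1) * (1 + 0)), now ((- ((-2 * 1) * (1 + 0))) + 0)
step 2: mul_one (→) rewrites (-2 * 1) into -2, now ((- (-2 * (1 + 0))) + 0)
step 3: add_zero (→) rewrites ((- (-2 * (1 + 0))) + 0) into (- (-2 * (1 + 0)))
step 4: add_zero (→) rewrites (1 + 0) into 1, now (- (-2 * 1))
step 5: mul_one (→) rewrites (-2 * 1) into -2, now (- -2)
step 6: neg_neg (←) rewrites (- -2) into (- (- (- -2)))
step 7: add_zero (←) rewrites (- (- -2)) into ((- (- -2)) + 0), now (- ((- (- -2)) + 0))
step 8: mul_one (←) rewrites (- ((- (- -2)) + 0)) into ((- ((- (- -2)) + 0)) * 1)
step 9: neg_neg (←) rewrites ((- ((- (- -2)) + 0)) * 1) into (- (- ((- ((- (- -2)) + 0)) * 1))), which is E2

YES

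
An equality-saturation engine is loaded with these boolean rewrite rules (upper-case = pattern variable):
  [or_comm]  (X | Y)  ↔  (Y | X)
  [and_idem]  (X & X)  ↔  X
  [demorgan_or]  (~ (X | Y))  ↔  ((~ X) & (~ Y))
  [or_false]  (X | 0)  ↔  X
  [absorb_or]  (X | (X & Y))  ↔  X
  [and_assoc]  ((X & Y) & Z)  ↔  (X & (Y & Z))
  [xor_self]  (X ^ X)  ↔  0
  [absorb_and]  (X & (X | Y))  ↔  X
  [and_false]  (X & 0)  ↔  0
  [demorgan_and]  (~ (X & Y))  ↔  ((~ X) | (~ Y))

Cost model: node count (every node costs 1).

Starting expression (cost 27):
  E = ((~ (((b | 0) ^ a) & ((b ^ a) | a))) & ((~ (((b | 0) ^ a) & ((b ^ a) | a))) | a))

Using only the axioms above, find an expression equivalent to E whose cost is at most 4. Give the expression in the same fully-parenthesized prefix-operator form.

(~ (b ^ a))   [cost 4]

(1) ((~ (((b | 0) ^ a) & ((b ^ a) | a))) & ((~ (((b | 0) ^ a) & ((b ^ a) | a))) | a))  =[absorb_and →]=  (~ (((b | 0) ^ a) & ((b ^ a) | a)))
(2) (b | 0)  =[or_false →]=  b    ⊢ (~ ((b ^ a) & ((b ^ a) | a)))
(3) ((b ^ a) & ((b ^ a) | a))  =[absorb_and →]=  (b ^ a)    ⊢ cost 4, within 4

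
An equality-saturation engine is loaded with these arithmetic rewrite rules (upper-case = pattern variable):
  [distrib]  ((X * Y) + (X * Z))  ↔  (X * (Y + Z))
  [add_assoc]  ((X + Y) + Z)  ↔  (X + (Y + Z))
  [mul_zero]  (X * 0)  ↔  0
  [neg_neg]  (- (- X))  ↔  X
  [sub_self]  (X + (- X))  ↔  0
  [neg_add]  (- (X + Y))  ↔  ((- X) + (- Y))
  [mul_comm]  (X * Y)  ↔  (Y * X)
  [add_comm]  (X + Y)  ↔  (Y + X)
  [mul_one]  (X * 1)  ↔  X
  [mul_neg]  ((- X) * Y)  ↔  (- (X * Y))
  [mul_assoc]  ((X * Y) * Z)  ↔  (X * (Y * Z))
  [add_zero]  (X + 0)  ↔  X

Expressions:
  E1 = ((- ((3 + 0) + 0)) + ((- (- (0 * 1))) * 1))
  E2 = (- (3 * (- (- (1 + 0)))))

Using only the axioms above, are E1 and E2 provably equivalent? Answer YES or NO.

1. [neg_neg →] (- (- (0 * 1)))  →  (0 * 1);  E1 = ((- ((3 + 0) + 0)) + ((0 * 1) * 1))
2. [mul_one →] (0 * 1)  →  0;  E1 = ((- ((3 + 0) + 0)) + (0 * 1))
3. [add_zero →] ((3 + 0) + 0)  →  (3 + 0);  E1 = ((- (3 + 0)) + (0 * 1))
4. [mul_one →] (0 * 1)  →  0;  E1 = ((- (3 + 0)) + 0)
5. [add_zero →] ((- (3 + 0)) + 0)  →  (- (3 + 0))
6. [add_zero →] (3 + 0)  →  3;  E1 = (- 3)
7. [mul_one ←] 3  →  (3 * 1);  E1 = (- (3 * 1))
8. [neg_neg ←] 1  →  (- (- 1));  E1 = (- (3 * (- (- 1))))
9. [add_zero ←] 1  →  (1 + 0);  this is E2

YES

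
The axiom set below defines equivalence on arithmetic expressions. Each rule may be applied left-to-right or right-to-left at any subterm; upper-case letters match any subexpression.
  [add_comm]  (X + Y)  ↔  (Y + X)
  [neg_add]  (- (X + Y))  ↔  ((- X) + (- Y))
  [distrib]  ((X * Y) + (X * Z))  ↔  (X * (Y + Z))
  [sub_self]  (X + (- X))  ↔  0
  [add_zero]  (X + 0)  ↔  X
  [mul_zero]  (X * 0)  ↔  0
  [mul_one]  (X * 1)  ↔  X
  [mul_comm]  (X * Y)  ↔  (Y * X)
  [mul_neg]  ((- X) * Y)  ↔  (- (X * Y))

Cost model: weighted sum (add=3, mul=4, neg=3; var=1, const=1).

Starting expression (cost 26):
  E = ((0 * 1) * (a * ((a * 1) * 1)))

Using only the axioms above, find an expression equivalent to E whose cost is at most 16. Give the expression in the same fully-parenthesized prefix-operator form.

step 1: mul_comm (→) rewrites (0 * 1) into (1 * 0), now ((1 * 0) * (a * ((a * 1) * 1)))
step 2: mul_one (→) rewrites ((a * 1) * 1) into (a * 1), now ((1 * 0) * (a * (a * 1)))
step 3: mul_one (→) rewrites (a * 1) into a, reaching cost 16 (bound 16)

((1 * 0) * (a * a))   [cost 16]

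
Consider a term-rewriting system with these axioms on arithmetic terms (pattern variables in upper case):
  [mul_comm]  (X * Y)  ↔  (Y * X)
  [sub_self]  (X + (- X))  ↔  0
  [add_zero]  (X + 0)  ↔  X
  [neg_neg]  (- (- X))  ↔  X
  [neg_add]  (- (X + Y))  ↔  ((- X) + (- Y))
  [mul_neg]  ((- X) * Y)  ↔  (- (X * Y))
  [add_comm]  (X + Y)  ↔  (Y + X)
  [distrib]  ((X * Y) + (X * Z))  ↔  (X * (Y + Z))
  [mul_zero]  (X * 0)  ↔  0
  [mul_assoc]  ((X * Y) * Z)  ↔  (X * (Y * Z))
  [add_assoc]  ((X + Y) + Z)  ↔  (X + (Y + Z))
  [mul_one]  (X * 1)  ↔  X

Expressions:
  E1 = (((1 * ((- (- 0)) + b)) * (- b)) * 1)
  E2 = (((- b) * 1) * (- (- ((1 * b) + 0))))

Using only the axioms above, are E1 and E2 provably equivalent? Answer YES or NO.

YES

1. [neg_neg →] (- (- 0))  →  0;  E1 = (((1 * (0 + b)) * (- b)) * 1)
2. [mul_one →] (((1 * (0 + b)) * (- b)) * 1)  →  ((1 * (0 + b)) * (- b))
3. [mul_comm →] ((1 * (0 + b)) * (- b))  →  ((- b) * (1 * (0 + b)))
4. [add_comm →] (0 + b)  →  (b + 0);  E1 = ((- b) * (1 * (b + 0)))
5. [add_zero →] (b + 0)  →  b;  E1 = ((- b) * (1 * b))
6. [mul_one ←] (- b)  →  ((- b) * 1);  E1 = (((- b) * 1) * (1 * b))
7. [neg_neg ←] (1 * b)  →  (- (- (1 * b)));  E1 = (((- b) * 1) * (- (- (1 * b))))
8. [add_zero ←] (1 * b)  →  ((1 * b) + 0);  this is E2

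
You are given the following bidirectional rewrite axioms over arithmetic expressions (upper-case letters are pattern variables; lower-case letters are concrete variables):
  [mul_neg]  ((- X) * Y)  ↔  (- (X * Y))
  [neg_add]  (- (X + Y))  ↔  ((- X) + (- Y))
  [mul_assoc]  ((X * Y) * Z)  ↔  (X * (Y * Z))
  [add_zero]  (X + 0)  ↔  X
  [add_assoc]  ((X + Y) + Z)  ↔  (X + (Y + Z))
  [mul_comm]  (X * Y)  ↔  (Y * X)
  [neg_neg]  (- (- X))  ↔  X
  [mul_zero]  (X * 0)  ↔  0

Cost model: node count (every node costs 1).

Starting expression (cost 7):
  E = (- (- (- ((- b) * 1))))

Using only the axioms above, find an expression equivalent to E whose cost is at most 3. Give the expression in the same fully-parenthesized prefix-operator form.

(1) ((- b) * 1)  =[mul_neg →]=  (- (b * 1))    ⊢ (- (- (- (- (b * 1)))))
(2) (- (- (- (b * 1))))  =[neg_neg →]=  (- (b * 1))    ⊢ (- (- (b * 1)))
(3) (- (- (b * 1)))  =[neg_neg →]=  (b * 1)    ⊢ cost 3, within 3

(b * 1)   [cost 3]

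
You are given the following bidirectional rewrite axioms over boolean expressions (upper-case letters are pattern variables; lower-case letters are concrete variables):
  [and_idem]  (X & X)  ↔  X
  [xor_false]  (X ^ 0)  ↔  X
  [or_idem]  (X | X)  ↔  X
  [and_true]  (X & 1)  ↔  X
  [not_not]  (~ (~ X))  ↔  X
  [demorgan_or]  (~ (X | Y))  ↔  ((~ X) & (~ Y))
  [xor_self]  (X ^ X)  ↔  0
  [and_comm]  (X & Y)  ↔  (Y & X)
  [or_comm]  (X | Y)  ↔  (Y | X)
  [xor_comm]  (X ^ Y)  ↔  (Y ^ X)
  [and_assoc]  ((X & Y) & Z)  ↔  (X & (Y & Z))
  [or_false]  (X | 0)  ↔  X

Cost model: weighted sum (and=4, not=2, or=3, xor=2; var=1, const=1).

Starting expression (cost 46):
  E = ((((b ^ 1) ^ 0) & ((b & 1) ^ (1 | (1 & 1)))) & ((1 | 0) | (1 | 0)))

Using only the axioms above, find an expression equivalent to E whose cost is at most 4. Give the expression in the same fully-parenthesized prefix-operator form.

(b ^ 1)   [cost 4]

(1) (1 & 1)  =[and_true →]=  1    ⊢ ((((b ^ 1) ^ 0) & ((b & 1) ^ (1 | 1))) & ((1 | 0) | (1 | 0)))
(2) (b & 1)  =[and_true →]=  b    ⊢ ((((b ^ 1) ^ 0) & (b ^ (1 | 1))) & ((1 | 0) | (1 | 0)))
(3) ((1 | 0) | (1 | 0))  =[or_idem →]=  (1 | 0)    ⊢ ((((b ^ 1) ^ 0) & (b ^ (1 | 1))) & (1 | 0))
(4) ((b ^ 1) ^ 0)  =[xor_false →]=  (b ^ 1)    ⊢ (((b ^ 1) & (b ^ (1 | 1))) & (1 | 0))
(5) (1 | 0)  =[or_false →]=  1    ⊢ (((b ^ 1) & (b ^ (1 | 1))) & 1)
(6) (1 | 1)  =[or_idem →]=  1    ⊢ (((b ^ 1) & (b ^ 1)) & 1)
(7) (((b ^ 1) & (b ^ 1)) & 1)  =[and_true →]=  ((b ^ 1) & (b ^ 1))
(8) ((b ^ 1) & (b ^ 1))  =[and_idem →]=  (b ^ 1)    ⊢ cost 4, within 4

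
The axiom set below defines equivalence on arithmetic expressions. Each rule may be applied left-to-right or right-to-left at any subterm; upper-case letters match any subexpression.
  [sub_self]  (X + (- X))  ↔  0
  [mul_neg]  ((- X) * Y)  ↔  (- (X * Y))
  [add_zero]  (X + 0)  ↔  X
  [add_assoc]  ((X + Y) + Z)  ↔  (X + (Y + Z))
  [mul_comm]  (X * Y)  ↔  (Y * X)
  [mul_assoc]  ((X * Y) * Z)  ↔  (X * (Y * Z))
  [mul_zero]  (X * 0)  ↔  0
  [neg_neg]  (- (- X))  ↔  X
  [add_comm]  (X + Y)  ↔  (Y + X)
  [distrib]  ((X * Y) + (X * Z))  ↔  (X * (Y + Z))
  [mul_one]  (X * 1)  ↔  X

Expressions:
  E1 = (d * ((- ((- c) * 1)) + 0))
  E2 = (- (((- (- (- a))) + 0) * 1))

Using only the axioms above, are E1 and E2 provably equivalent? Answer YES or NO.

NO

All listed rules preserve value, hence provable equivalence implies equal values everywhere; look for a separating assignment.
a=0, c=1, d=1 gives E1 ↦ 1, E2 ↦ 0; values differ ⇒ not provably equivalent.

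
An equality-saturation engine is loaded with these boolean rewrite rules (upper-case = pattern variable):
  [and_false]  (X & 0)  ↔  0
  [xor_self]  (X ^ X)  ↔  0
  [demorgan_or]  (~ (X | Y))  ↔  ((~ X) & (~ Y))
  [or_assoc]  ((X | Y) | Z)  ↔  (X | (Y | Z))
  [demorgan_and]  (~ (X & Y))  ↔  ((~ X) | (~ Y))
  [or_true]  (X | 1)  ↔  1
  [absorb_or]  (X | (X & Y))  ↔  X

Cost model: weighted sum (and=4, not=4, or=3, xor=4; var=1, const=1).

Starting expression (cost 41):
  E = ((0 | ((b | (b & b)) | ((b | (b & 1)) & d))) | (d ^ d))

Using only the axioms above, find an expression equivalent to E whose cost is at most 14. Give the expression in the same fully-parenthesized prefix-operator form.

((0 | b) | (d ^ d))   [cost 14]

step 1: absorb_or (→) rewrites (b | (b & b)) into b, now ((0 | (b | ((b | (b & 1)) & d))) | (d ^ d))
step 2: absorb_or (→) rewrites (b | (b & 1)) into b, now ((0 | (b | (b & d))) | (d ^ d))
step 3: absorb_or (→) rewrites (b | (b & d)) into b, reaching cost 14 (bound 14)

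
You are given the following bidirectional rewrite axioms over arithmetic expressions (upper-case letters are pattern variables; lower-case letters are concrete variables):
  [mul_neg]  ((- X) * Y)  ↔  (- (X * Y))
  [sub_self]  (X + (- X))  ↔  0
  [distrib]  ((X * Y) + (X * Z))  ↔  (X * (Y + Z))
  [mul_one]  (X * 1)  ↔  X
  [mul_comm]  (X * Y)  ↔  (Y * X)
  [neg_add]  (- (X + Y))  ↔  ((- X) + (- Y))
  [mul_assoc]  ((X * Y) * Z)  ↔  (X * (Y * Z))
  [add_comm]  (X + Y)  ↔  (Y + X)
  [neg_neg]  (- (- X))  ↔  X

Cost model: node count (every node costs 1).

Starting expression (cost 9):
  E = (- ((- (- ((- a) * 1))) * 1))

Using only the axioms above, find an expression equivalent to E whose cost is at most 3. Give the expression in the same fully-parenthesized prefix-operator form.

(1) ((- a) * 1)  =[mul_one →]=  (- a)    ⊢ (- ((- (- (- a))) * 1))
(2) ((- (- (- a))) * 1)  =[mul_one →]=  (- (- (- a)))    ⊢ (- (- (- (- a))))
(3) (- (- a))  =[neg_neg →]=  a    ⊢ cost 3, within 3

(- (- a))   [cost 3]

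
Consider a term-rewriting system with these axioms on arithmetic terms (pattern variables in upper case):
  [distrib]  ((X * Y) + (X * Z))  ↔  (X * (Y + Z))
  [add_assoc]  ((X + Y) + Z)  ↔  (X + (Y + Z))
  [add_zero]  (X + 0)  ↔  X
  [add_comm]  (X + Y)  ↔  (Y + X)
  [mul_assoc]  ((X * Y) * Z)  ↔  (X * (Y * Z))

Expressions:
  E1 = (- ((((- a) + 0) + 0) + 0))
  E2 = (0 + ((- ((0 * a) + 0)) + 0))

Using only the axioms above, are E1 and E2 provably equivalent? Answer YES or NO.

NO

All listed rules preserve value, hence provable equivalence implies equal values everywhere; look for a separating assignment.
a=1 gives E1 ↦ 1, E2 ↦ 0; values differ ⇒ not provably equivalent.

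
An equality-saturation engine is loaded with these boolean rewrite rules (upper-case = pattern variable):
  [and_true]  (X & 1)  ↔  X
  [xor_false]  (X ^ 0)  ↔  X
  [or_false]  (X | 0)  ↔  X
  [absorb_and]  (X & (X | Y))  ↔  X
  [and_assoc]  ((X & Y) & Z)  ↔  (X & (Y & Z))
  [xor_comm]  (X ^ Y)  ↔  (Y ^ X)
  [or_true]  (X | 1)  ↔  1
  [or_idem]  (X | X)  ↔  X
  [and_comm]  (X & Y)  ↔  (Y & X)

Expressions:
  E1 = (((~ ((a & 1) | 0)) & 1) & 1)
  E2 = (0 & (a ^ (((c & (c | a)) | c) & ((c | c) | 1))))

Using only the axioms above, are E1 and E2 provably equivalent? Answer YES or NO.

NO

All listed rules preserve value, hence provable equivalence implies equal values everywhere; look for a separating assignment.
a=0, c=0 gives E1 ↦ 1, E2 ↦ 0; values differ ⇒ not provably equivalent.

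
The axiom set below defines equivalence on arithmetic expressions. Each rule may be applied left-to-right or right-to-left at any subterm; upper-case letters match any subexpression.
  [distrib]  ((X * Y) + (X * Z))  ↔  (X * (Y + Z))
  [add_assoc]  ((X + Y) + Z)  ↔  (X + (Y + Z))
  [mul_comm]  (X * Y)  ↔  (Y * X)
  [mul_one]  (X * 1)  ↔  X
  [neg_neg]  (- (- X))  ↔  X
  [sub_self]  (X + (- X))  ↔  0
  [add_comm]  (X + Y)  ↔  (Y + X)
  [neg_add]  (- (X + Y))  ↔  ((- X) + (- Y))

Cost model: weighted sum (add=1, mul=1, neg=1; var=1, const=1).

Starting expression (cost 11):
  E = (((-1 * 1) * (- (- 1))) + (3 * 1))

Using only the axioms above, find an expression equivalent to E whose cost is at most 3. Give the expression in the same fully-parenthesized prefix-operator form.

(-1 + 3)   [cost 3]

(1) (- (- 1))  =[neg_neg →]=  1    ⊢ (((-1 * 1) * 1) + (3 * 1))
(2) (-1 * 1)  =[mul_one →]=  -1    ⊢ ((-1 * 1) + (3 * 1))
(3) (-1 * 1)  =[mul_one →]=  -1    ⊢ (-1 + (3 * 1))
(4) (3 * 1)  =[mul_one →]=  3    ⊢ cost 3, within 3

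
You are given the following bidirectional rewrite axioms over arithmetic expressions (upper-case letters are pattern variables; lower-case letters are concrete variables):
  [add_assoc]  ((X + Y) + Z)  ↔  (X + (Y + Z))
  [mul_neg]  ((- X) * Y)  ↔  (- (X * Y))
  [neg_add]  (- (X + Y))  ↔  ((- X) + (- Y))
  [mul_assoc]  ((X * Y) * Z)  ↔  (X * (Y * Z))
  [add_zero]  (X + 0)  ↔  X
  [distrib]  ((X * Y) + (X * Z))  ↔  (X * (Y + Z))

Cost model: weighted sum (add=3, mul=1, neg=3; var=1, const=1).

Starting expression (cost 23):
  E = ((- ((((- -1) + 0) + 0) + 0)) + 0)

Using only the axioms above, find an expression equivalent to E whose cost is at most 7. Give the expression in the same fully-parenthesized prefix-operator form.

(- (- -1))   [cost 7]

1. [add_zero →] ((((- -1) + 0) + 0) + 0)  →  (((- -1) + 0) + 0);  E = ((- (((- -1) + 0) + 0)) + 0)
2. [add_assoc →] (((- -1) + 0) + 0)  →  ((- -1) + (0 + 0));  E = ((- ((- -1) + (0 + 0))) + 0)
3. [add_zero →] (0 + 0)  →  0;  E = ((- ((- -1) + 0)) + 0)
4. [add_zero →] ((- -1) + 0)  →  (- -1);  E = ((- (- -1)) + 0)
5. [add_zero →] ((- (- -1)) + 0)  →  (- (- -1));  cost 7 ≤ 7, done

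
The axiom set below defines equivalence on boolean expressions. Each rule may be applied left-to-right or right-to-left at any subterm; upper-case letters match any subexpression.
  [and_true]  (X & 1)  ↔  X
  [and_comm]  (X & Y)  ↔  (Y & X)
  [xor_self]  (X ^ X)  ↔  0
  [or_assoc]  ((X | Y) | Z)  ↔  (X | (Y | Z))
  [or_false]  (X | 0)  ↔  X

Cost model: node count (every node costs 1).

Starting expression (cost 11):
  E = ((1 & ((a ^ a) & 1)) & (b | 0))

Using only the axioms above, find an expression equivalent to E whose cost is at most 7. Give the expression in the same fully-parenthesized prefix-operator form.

(1) ((a ^ a) & 1)  =[and_true →]=  (a ^ a)    ⊢ ((1 & (a ^ a)) & (b | 0))
(2) (1 & (a ^ a))  =[and_comm →]=  ((a ^ a) & 1)    ⊢ (((a ^ a) & 1) & (b | 0))
(3) ((a ^ a) & 1)  =[and_true →]=  (a ^ a)    ⊢ cost 7, within 7

((a ^ a) & (b | 0))   [cost 7]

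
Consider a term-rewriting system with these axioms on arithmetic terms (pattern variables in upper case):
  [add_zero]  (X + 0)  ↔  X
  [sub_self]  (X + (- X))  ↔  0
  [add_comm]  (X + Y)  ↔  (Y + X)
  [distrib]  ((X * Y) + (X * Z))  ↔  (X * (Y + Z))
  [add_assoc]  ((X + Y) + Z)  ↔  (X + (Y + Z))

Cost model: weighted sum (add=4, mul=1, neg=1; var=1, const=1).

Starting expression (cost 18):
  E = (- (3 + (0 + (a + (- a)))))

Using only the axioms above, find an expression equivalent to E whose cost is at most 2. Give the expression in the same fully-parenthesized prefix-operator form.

(1) (a + (- a))  =[sub_self →]=  0    ⊢ (- (3 + (0 + 0)))
(2) (0 + 0)  =[add_zero →]=  0    ⊢ (- (3 + 0))
(3) (3 + 0)  =[add_zero →]=  3    ⊢ cost 2, within 2

(- 3)   [cost 2]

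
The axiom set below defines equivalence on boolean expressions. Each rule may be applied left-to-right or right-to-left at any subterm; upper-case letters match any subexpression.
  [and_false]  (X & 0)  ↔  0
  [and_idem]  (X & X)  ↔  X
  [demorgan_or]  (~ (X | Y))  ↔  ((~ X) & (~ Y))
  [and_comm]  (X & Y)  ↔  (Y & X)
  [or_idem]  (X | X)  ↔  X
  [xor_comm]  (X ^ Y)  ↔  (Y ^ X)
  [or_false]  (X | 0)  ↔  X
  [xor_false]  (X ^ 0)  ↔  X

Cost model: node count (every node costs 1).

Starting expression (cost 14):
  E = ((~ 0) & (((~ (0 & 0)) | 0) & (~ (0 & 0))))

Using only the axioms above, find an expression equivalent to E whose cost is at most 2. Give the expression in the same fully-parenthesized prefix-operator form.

step 1: or_false (→) rewrites ((~ (0 & 0)) | 0) into (~ (0 & 0)), now ((~ 0) & ((~ (0 & 0)) & (~ (0 & 0))))
step 2: and_idem (→) rewrites ((~ (0 & 0)) & (~ (0 & 0))) into (~ (0 & 0)), now ((~ 0) & (~ (0 & 0)))
step 3: and_false (→) rewrites (0 & 0) into 0, now ((~ 0) & (~ 0))
step 4: and_idem (→) rewrites ((~ 0) & (~ 0)) into (~ 0), reaching cost 2 (bound 2)

(~ 0)   [cost 2]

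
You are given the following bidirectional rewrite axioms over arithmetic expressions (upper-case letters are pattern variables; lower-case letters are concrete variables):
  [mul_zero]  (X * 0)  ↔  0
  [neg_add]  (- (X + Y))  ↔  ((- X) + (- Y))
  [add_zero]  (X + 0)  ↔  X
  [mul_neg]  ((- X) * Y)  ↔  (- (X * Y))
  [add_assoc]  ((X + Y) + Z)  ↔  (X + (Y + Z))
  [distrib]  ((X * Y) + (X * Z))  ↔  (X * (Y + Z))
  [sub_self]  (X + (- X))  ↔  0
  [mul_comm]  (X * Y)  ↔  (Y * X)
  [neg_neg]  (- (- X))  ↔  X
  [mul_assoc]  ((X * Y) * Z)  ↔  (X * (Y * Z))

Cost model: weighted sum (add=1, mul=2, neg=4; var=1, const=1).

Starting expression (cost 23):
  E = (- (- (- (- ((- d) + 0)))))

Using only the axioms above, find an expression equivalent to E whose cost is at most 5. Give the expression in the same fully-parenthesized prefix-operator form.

(- d)   [cost 5]

step 1: add_zero (→) rewrites ((- d) + 0) into (- d), now (- (- (- (- (- d)))))
step 2: neg_neg (→) rewrites (- (- d)) into d, now (- (- (- d)))
step 3: neg_neg (→) rewrites (- (- d)) into d, reaching cost 5 (bound 5)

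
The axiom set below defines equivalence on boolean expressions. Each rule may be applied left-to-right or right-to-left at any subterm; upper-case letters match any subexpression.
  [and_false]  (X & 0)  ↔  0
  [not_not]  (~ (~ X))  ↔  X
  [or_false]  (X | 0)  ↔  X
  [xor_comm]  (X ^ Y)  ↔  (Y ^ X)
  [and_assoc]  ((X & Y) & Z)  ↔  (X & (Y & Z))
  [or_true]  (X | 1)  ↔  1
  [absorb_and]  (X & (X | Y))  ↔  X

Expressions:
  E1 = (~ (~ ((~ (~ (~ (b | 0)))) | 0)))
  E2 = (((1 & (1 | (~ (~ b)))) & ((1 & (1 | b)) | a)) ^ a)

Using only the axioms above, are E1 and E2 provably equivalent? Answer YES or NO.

All listed rules preserve value, hence provable equivalence implies equal values everywhere; look for a separating assignment.
a=0, b=1 gives E1 ↦ 0, E2 ↦ 1; values differ ⇒ not provably equivalent.

NO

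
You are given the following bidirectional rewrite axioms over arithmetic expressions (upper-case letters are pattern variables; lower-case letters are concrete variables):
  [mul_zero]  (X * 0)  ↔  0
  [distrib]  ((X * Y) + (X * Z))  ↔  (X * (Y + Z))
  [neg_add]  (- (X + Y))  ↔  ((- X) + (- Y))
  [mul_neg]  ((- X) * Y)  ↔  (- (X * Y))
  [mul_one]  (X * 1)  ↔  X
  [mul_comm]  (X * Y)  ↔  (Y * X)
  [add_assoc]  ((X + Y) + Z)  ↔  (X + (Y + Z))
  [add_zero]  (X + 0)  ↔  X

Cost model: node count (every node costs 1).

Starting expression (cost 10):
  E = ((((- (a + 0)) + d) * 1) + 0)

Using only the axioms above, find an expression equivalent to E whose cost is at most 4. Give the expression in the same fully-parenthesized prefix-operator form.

((- a) + d)   [cost 4]

1. [mul_one →] (((- (a + 0)) + d) * 1)  →  ((- (a + 0)) + d);  E = (((- (a + 0)) + d) + 0)
2. [add_zero →] (((- (a + 0)) + d) + 0)  →  ((- (a + 0)) + d)
3. [add_zero →] (a + 0)  →  a;  cost 4 ≤ 4, done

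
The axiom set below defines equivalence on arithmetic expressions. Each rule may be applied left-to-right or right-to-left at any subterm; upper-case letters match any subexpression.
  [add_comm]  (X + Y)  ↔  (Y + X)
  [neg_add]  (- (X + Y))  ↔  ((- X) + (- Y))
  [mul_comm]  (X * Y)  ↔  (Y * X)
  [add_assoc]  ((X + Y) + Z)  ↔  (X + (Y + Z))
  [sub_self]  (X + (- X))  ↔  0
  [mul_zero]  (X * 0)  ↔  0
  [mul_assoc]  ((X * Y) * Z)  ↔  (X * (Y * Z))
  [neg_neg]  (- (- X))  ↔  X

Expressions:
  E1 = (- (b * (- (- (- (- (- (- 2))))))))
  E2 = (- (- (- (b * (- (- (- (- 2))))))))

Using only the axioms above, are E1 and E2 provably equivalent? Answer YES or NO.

YES

(1) (- (- (- 2)))  =[neg_neg →]=  (- 2)    ⊢ (- (b * (- (- (- (- 2))))))
(2) (- (b * (- (- (- (- 2))))))  =[neg_neg ←]=  (- (- (- (b * (- (- (- (- 2))))))))    ⊢ E2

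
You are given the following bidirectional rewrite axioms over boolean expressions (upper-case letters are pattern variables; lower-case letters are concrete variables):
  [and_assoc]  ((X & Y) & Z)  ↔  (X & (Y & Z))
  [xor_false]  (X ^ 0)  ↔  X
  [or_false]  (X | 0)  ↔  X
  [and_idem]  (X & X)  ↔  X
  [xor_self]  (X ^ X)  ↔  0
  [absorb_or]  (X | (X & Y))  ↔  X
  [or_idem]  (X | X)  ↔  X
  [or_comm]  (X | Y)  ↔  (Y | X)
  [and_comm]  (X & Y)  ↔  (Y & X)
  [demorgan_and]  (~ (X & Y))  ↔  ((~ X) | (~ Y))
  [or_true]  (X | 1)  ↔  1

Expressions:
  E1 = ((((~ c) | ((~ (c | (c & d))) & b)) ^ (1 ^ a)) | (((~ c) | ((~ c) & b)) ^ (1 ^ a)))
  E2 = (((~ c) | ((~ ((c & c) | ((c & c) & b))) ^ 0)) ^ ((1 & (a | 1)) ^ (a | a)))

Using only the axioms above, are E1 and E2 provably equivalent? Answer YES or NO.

(1) (c | (c & d))  =[absorb_or →]=  c    ⊢ ((((~ c) | ((~ c) & b)) ^ (1 ^ a)) | (((~ c) | ((~ c) & b)) ^ (1 ^ a)))
(2) ((((~ c) | ((~ c) & b)) ^ (1 ^ a)) | (((~ c) | ((~ c) & b)) ^ (1 ^ a)))  =[or_idem →]=  (((~ c) | ((~ c) & b)) ^ (1 ^ a))
(3) ((~ c) | ((~ c) & b))  =[absorb_or →]=  (~ c)    ⊢ ((~ c) ^ (1 ^ a))
(4) a  =[or_idem ←]=  (a | a)    ⊢ ((~ c) ^ (1 ^ (a | a)))
(5) (~ c)  =[or_idem ←]=  ((~ c) | (~ c))    ⊢ (((~ c) | (~ c)) ^ (1 ^ (a | a)))
(6) (~ c)  =[xor_false ←]=  ((~ c) ^ 0)    ⊢ (((~ c) | ((~ c) ^ 0)) ^ (1 ^ (a | a)))
(7) c  =[and_idem ←]=  (c & c)    ⊢ (((~ c) | ((~ (c & c)) ^ 0)) ^ (1 ^ (a | a)))
(8) 1  =[and_idem ←]=  (1 & 1)    ⊢ (((~ c) | ((~ (c & c)) ^ 0)) ^ ((1 & 1) ^ (a | a)))
(9) 1  =[or_true ←]=  (a | 1)    ⊢ (((~ c) | ((~ (c & c)) ^ 0)) ^ ((1 & (a | 1)) ^ (a | a)))
(10) (c & c)  =[absorb_or ←]=  ((c & c) | ((c & c) & b))    ⊢ E2

YES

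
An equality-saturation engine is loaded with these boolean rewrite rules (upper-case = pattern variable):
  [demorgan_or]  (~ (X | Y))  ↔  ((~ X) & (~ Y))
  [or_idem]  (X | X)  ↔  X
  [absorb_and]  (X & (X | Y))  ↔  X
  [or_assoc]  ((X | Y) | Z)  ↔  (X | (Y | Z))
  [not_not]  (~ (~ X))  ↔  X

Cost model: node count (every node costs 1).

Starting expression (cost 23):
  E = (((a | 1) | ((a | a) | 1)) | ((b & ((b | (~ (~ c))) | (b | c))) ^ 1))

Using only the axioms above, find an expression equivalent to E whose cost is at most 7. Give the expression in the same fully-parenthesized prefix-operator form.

step 1: not_not (→) rewrites (~ (~ c)) into c, now (((a | 1) | ((a | a) | 1)) | ((b & ((b | c) | (b | c))) ^ 1))
step 2: or_idem (→) rewrites ((b | c) | (b | c)) into (b | c), now (((a | 1) | ((a | a) | 1)) | ((b & (b | c)) ^ 1))
step 3: or_idem (→) rewrites (a | a) into a, now (((a | 1) | (a | 1)) | ((b & (b | c)) ^ 1))
step 4: or_idem (→) rewrites ((a | 1) | (a | 1)) into (a | 1), now ((a | 1) | ((b & (b | c)) ^ 1))
step 5: absorb_and (→) rewrites (b & (b | c)) into b, reaching cost 7 (bound 7)

((a | 1) | (b ^ 1))   [cost 7]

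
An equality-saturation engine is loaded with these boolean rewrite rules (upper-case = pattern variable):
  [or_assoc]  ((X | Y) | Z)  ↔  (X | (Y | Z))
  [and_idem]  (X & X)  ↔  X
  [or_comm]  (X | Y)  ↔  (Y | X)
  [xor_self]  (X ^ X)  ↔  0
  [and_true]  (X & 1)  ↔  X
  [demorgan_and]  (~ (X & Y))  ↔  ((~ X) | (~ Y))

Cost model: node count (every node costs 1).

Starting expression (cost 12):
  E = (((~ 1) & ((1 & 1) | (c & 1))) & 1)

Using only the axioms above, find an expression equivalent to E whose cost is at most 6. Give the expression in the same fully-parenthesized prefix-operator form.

step 1: and_true (→) rewrites (1 & 1) into 1, now (((~ 1) & (1 | (c & 1))) & 1)
step 2: and_true (→) rewrites (((~ 1) & (1 | (c & 1))) & 1) into ((~ 1) & (1 | (c & 1)))
step 3: and_true (→) rewrites (c & 1) into c, reaching cost 6 (bound 6)

((~ 1) & (1 | c))   [cost 6]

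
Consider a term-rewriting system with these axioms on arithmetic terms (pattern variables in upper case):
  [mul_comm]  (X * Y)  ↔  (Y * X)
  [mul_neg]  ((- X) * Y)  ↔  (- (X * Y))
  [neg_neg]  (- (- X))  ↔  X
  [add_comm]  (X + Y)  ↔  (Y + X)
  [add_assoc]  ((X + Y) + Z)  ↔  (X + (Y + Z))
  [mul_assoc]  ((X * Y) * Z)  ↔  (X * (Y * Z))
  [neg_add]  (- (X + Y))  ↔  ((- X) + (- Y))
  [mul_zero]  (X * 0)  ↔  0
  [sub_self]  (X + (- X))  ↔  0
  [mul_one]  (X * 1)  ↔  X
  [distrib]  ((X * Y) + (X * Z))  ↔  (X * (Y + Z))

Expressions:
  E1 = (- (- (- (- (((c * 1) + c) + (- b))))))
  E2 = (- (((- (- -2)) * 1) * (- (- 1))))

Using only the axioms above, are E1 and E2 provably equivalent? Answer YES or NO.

The axioms are sound identities: if E1 ↔* E2 then E1 and E2 evaluate identically under any assignment.
Under b=0, c=0: E1 evaluates to 0, E2 to 2. Distinct ⇒ no rewrite sequence connects them.

NO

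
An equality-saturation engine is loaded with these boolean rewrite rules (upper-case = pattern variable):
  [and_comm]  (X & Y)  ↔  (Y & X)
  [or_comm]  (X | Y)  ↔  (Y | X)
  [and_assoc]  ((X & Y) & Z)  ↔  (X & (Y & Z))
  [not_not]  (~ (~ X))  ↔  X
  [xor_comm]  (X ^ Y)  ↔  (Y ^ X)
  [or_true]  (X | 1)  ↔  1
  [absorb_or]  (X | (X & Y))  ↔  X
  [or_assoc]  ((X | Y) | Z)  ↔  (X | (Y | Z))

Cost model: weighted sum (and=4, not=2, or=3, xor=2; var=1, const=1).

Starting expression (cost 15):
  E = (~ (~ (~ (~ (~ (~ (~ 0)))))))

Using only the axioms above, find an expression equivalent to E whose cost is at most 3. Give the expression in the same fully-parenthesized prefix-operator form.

(~ 0)   [cost 3]

(1) (~ (~ (~ (~ 0))))  =[not_not →]=  (~ (~ 0))    ⊢ (~ (~ (~ (~ (~ 0)))))
(2) (~ (~ (~ (~ 0))))  =[not_not →]=  (~ (~ 0))    ⊢ (~ (~ (~ 0)))
(3) (~ (~ (~ 0)))  =[not_not →]=  (~ 0)    ⊢ cost 3, within 3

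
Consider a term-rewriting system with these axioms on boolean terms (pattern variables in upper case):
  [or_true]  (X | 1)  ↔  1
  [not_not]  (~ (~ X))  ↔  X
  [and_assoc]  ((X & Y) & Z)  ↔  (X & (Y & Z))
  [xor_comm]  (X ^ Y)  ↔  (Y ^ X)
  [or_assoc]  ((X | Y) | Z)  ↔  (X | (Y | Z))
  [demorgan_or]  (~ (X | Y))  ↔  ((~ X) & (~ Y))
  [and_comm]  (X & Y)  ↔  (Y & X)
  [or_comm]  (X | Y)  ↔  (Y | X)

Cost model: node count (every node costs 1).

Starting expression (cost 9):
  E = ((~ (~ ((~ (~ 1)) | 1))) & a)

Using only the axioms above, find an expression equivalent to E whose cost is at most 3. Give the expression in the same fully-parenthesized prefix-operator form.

(1 & a)   [cost 3]

(1) (~ (~ ((~ (~ 1)) | 1)))  =[not_not →]=  ((~ (~ 1)) | 1)    ⊢ (((~ (~ 1)) | 1) & a)
(2) (~ (~ 1))  =[not_not →]=  1    ⊢ ((1 | 1) & a)
(3) (1 | 1)  =[or_true →]=  1    ⊢ cost 3, within 3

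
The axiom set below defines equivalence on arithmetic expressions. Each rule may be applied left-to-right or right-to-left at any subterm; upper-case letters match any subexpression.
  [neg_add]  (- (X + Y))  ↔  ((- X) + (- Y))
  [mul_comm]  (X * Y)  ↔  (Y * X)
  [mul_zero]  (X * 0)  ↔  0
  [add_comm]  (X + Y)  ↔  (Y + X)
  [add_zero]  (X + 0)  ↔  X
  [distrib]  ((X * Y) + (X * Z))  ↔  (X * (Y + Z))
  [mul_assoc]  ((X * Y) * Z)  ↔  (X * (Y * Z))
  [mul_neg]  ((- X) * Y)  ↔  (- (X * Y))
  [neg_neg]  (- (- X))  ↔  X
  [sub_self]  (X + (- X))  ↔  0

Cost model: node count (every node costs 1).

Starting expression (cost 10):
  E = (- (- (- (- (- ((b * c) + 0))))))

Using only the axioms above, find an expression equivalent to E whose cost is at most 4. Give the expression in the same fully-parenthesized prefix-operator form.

(- (b * c))   [cost 4]

step 1: neg_neg (→) rewrites (- (- (- (- ((b * c) + 0))))) into (- (- ((b * c) + 0))), now (- (- (- ((b * c) + 0))))
step 2: add_zero (→) rewrites ((b * c) + 0) into (b * c), now (- (- (- (b * c))))
step 3: neg_neg (→) rewrites (- (- (b * c))) into (b * c), reaching cost 4 (bound 4)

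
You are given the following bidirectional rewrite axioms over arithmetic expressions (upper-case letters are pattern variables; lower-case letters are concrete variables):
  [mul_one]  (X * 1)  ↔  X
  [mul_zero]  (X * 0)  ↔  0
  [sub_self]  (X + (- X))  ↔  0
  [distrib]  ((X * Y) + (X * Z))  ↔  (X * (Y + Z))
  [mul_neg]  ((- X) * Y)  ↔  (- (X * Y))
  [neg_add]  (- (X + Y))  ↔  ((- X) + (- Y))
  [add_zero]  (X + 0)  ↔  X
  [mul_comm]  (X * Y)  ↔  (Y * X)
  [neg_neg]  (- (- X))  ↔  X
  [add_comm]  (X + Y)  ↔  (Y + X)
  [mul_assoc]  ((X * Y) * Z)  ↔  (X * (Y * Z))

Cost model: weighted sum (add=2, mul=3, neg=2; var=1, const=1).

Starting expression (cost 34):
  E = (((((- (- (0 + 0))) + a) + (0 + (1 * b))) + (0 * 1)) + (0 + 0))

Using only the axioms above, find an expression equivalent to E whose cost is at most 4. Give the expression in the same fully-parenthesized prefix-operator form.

1. [neg_neg →] (- (- (0 + 0)))  →  (0 + 0);  E = (((((0 + 0) + a) + (0 + (1 * b))) + (0 * 1)) + (0 + 0))
2. [add_zero →] (0 + 0)  →  0;  E = (((((0 + 0) + a) + (0 + (1 * b))) + (0 * 1)) + 0)
3. [add_zero →] (((((0 + 0) + a) + (0 + (1 * b))) + (0 * 1)) + 0)  →  ((((0 + 0) + a) + (0 + (1 * b))) + (0 * 1))
4. [add_zero →] (0 + 0)  →  0;  E = (((0 + a) + (0 + (1 * b))) + (0 * 1))
5. [add_comm →] (0 + a)  →  (a + 0);  E = (((a + 0) + (0 + (1 * b))) + (0 * 1))
6. [mul_one →] (0 * 1)  →  0;  E = (((a + 0) + (0 + (1 * b))) + 0)
7. [mul_comm →] (1 * b)  →  (b * 1);  E = (((a + 0) + (0 + (b * 1))) + 0)
8. [add_zero →] (a + 0)  →  a;  E = ((a + (0 + (b * 1))) + 0)
9. [add_zero →] ((a + (0 + (b * 1))) + 0)  →  (a + (0 + (b * 1)))
10. [add_comm →] (0 + (b * 1))  →  ((b * 1) + 0);  E = (a + ((b * 1) + 0))
11. [add_zero →] ((b * 1) + 0)  →  (b * 1);  E = (a + (b * 1))
12. [mul_one →] (b * 1)  →  b;  cost 4 ≤ 4, done

(a + b)   [cost 4]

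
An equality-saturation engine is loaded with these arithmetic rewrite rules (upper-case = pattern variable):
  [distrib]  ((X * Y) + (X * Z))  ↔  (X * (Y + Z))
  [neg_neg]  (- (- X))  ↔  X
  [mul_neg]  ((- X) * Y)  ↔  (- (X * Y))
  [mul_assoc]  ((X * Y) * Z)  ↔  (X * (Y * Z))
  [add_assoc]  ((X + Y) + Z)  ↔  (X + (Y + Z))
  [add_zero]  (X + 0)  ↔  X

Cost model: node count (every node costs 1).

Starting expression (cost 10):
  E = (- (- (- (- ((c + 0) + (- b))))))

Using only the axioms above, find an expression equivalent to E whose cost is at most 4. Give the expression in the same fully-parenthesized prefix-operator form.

(c + (- b))   [cost 4]

step 1: add_zero (→) rewrites (c + 0) into c, now (- (- (- (- (c + (- b))))))
step 2: neg_neg (→) rewrites (- (- (- (- (c + (- b)))))) into (- (- (c + (- b))))
step 3: neg_neg (→) rewrites (- (- (c + (- b)))) into (c + (- b)), reaching cost 4 (bound 4)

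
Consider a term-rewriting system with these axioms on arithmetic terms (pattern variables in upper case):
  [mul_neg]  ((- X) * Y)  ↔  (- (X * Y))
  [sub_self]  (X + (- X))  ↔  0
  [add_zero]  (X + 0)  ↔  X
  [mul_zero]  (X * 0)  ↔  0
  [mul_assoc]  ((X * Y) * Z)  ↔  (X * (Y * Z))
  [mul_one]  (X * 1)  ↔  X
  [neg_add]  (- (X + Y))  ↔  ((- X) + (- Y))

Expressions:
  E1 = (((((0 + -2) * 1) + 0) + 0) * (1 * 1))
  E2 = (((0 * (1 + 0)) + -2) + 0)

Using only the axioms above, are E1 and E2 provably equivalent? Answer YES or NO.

YES

1. [add_zero →] (((0 + -2) * 1) + 0)  →  ((0 + -2) * 1);  E1 = ((((0 + -2) * 1) + 0) * (1 * 1))
2. [mul_one →] (1 * 1)  →  1;  E1 = ((((0 + -2) * 1) + 0) * 1)
3. [mul_one →] ((((0 + -2) * 1) + 0) * 1)  →  (((0 + -2) * 1) + 0)
4. [add_zero →] (((0 + -2) * 1) + 0)  →  ((0 + -2) * 1)
5. [mul_one →] ((0 + -2) * 1)  →  (0 + -2)
6. [add_zero ←] (0 + -2)  →  ((0 + -2) + 0)
7. [mul_one ←] 0  →  (0 * 1);  E1 = (((0 * 1) + -2) + 0)
8. [add_zero ←] 1  →  (1 + 0);  this is E2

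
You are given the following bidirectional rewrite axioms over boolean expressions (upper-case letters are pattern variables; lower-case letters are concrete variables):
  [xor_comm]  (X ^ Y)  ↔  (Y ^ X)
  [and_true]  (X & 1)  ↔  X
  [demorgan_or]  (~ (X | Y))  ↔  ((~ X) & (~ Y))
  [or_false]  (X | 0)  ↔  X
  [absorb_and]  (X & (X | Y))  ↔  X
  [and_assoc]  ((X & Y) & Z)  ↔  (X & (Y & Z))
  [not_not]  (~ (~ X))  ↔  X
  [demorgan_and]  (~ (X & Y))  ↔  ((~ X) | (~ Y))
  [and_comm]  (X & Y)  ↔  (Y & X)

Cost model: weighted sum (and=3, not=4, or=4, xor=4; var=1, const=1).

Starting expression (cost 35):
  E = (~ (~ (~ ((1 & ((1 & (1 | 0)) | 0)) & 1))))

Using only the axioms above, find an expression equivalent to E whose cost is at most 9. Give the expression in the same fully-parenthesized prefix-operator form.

1. [absorb_and →] (1 & (1 | 0))  →  1;  E = (~ (~ (~ ((1 & (1 | 0)) & 1))))
2. [absorb_and →] (1 & (1 | 0))  →  1;  E = (~ (~ (~ (1 & 1))))
3. [not_not →] (~ (~ (~ (1 & 1))))  →  (~ (1 & 1));  cost 9 ≤ 9, done

(~ (1 & 1))   [cost 9]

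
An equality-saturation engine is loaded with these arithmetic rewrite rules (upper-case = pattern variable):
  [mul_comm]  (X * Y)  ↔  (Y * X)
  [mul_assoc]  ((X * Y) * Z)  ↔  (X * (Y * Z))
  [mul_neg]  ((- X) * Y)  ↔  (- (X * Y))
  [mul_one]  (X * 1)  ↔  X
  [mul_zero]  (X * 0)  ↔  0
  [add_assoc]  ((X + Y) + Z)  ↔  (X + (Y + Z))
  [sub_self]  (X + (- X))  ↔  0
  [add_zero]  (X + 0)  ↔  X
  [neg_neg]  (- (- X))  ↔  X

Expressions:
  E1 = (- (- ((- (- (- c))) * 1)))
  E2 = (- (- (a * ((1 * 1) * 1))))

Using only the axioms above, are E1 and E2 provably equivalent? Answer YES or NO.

The axioms are sound identities: if E1 ↔* E2 then E1 and E2 evaluate identically under any assignment.
Under a=0, c=1: E1 evaluates to -1, E2 to 0. Distinct ⇒ no rewrite sequence connects them.

NO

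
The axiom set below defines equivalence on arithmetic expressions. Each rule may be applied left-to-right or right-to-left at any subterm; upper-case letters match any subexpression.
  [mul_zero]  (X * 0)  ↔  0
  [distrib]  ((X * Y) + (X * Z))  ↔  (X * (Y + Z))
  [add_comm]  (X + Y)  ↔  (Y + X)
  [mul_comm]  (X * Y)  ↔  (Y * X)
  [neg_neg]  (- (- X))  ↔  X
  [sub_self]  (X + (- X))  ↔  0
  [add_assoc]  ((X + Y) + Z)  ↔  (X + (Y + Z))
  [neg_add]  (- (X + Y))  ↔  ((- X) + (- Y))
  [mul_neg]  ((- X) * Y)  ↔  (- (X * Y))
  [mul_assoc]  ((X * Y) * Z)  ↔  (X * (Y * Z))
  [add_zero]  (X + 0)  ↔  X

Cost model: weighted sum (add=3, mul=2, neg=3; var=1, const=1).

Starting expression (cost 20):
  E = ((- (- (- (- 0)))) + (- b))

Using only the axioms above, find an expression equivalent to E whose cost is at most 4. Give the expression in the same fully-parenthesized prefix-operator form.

(- b)   [cost 4]

1. [neg_neg →] (- (- (- 0)))  →  (- 0);  E = ((- (- 0)) + (- b))
2. [neg_neg →] (- (- 0))  →  0;  E = (0 + (- b))
3. [add_comm →] (0 + (- b))  →  ((- b) + 0)
4. [add_zero →] ((- b) + 0)  →  (- b);  cost 4 ≤ 4, done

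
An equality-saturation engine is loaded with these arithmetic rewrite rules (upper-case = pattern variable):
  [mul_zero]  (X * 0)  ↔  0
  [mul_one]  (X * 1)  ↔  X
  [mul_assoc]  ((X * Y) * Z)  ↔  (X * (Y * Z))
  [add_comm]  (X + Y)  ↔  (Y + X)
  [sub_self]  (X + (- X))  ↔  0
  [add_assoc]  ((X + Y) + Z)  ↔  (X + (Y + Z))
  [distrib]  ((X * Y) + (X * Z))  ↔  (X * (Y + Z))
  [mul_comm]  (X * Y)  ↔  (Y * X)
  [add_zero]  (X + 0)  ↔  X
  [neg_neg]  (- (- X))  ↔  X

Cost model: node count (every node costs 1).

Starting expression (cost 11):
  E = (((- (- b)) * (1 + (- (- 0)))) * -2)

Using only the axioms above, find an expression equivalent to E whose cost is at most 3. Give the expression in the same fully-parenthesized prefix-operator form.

(b * -2)   [cost 3]

1. [neg_neg →] (- (- 0))  →  0;  E = (((- (- b)) * (1 + 0)) * -2)
2. [neg_neg →] (- (- b))  →  b;  E = ((b * (1 + 0)) * -2)
3. [add_zero →] (1 + 0)  →  1;  E = ((b * 1) * -2)
4. [mul_one →] (b * 1)  →  b;  cost 3 ≤ 3, done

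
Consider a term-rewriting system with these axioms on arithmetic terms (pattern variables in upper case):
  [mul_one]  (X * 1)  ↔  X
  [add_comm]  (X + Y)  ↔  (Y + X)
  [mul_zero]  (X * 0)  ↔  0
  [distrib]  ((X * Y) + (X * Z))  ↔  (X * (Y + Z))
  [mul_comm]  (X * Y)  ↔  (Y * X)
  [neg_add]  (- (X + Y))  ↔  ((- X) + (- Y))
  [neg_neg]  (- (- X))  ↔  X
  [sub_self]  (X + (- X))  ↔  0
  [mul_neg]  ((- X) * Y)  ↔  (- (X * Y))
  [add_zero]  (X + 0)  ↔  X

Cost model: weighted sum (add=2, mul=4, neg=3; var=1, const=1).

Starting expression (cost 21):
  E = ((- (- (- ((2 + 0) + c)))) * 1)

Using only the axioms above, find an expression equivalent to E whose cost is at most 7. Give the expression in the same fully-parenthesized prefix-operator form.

(- (2 + c))   [cost 7]

1. [add_zero →] (2 + 0)  →  2;  E = ((- (- (- (2 + c)))) * 1)
2. [neg_neg →] (- (- (- (2 + c))))  →  (- (2 + c));  E = ((- (2 + c)) * 1)
3. [mul_one →] ((- (2 + c)) * 1)  →  (- (2 + c));  cost 7 ≤ 7, done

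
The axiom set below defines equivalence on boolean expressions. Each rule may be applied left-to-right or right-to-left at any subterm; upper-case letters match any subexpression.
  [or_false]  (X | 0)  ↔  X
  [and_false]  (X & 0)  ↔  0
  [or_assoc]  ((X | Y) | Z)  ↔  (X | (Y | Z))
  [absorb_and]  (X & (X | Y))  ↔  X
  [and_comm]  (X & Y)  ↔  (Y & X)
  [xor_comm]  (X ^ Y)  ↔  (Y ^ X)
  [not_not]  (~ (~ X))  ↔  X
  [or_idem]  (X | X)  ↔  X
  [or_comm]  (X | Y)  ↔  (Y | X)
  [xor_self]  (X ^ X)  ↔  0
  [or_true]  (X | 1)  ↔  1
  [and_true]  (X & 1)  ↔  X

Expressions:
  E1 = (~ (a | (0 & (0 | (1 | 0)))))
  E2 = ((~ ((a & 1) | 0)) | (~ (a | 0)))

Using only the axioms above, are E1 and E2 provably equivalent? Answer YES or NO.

1. [or_false →] (1 | 0)  →  1;  E1 = (~ (a | (0 & (0 | 1))))
2. [absorb_and →] (0 & (0 | 1))  →  0;  E1 = (~ (a | 0))
3. [or_idem ←] (~ (a | 0))  →  ((~ (a | 0)) | (~ (a | 0)))
4. [and_true ←] a  →  (a & 1);  this is E2

YES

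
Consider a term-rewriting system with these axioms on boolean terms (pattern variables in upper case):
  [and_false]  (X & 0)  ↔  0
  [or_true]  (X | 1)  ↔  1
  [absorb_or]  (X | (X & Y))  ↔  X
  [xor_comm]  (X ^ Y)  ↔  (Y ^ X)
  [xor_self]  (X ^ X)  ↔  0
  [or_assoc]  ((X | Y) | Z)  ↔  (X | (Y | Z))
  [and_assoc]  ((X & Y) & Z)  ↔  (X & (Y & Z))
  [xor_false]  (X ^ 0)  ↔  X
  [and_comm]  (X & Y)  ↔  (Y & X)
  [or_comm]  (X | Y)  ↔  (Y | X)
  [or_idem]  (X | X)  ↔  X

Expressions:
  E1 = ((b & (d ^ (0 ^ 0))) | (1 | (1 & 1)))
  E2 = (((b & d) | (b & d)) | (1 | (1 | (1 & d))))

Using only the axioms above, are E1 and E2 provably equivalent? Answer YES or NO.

YES

1. [absorb_or →] (1 | (1 & 1))  →  1;  E1 = ((b & (d ^ (0 ^ 0))) | 1)
2. [xor_false →] (0 ^ 0)  →  0;  E1 = ((b & (d ^ 0)) | 1)
3. [xor_false →] (d ^ 0)  →  d;  E1 = ((b & d) | 1)
4. [or_idem ←] 1  →  (1 | 1);  E1 = ((b & d) | (1 | 1))
5. [or_idem ←] (b & d)  →  ((b & d) | (b & d));  E1 = (((b & d) | (b & d)) | (1 | 1))
6. [absorb_or ←] 1  →  (1 | (1 & d));  this is E2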